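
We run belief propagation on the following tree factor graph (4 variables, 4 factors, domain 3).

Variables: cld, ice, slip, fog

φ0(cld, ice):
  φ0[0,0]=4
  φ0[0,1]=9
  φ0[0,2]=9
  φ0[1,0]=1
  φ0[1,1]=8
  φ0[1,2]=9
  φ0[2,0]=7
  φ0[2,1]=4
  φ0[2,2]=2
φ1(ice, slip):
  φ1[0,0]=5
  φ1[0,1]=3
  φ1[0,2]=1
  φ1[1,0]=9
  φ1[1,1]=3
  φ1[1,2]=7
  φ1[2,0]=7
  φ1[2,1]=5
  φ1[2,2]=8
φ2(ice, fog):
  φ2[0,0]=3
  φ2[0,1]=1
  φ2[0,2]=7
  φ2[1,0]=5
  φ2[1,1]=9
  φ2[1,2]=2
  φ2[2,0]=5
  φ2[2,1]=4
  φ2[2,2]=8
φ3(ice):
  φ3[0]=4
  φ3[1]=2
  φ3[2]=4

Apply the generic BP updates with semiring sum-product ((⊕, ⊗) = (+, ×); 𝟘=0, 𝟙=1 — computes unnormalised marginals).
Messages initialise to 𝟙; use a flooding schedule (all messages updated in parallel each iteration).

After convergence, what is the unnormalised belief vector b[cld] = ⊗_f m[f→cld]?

b[cld] = [19296, 17500, 7924]

init: all messages = 𝟙 over 3 values
r1 m[φ0→cld] = [22, 18, 13]
r1 m[φ0→ice] = [12, 21, 20]
r1 m[φ1→ice] = [9, 19, 20]
r1 m[φ1→slip] = [21, 11, 16]
r1 m[φ2→ice] = [11, 16, 17]
r1 m[φ2→fog] = [13, 14, 17]
r1 m[φ3→ice] = [4, 2, 4]
r1 m[cld→φ0] = [1, 1, 1]
r1 m[ice→φ0] = [1, 1, 1]
r1 m[ice→φ1] = [1, 1, 1]
r1 m[ice→φ2] = [1, 1, 1]
r1 m[ice→φ3] = [1, 1, 1]
r1 m[slip→φ1] = [1, 1, 1]
r1 m[fog→φ2] = [1, 1, 1]
r2 m[φ0→cld] = [22, 18, 13]
r2 m[φ0→ice] = [12, 21, 20]
r2 m[φ1→ice] = [9, 19, 20]
r2 m[φ1→slip] = [21, 11, 16]
r2 m[φ2→ice] = [11, 16, 17]
r2 m[φ2→fog] = [13, 14, 17]
r2 m[φ3→ice] = [4, 2, 4]
r2 m[cld→φ0] = [1, 1, 1]
r2 m[ice→φ0] = [396, 608, 1360]
r2 m[ice→φ1] = [528, 672, 1360]
r2 m[ice→φ2] = [432, 798, 1600]
r2 m[ice→φ3] = [1188, 6384, 6800]
r2 m[slip→φ1] = [1, 1, 1]
r2 m[fog→φ2] = [1, 1, 1]
r3 m[φ0→cld] = [19296, 17500, 7924]
r3 m[φ0→ice] = [12, 21, 20]
r3 m[φ1→ice] = [9, 19, 20]
r3 m[φ1→slip] = [18208, 10400, 16112]
r3 m[φ2→ice] = [11, 16, 17]
r3 m[φ2→fog] = [13286, 14014, 17420]
r3 m[φ3→ice] = [4, 2, 4]
r3 m[cld→φ0] = [1, 1, 1]
r3 m[ice→φ0] = [396, 608, 1360]
r3 m[ice→φ1] = [528, 672, 1360]
r3 m[ice→φ2] = [432, 798, 1600]
r3 m[ice→φ3] = [1188, 6384, 6800]
r3 m[slip→φ1] = [1, 1, 1]
r3 m[fog→φ2] = [1, 1, 1]
r4 m[φ0→cld] = [19296, 17500, 7924]
r4 m[φ0→ice] = [12, 21, 20]
r4 m[φ1→ice] = [9, 19, 20]
r4 m[φ1→slip] = [18208, 10400, 16112]
r4 m[φ2→ice] = [11, 16, 17]
r4 m[φ2→fog] = [13286, 14014, 17420]
r4 m[φ3→ice] = [4, 2, 4]
r4 m[cld→φ0] = [1, 1, 1]
r4 m[ice→φ0] = [396, 608, 1360]
r4 m[ice→φ1] = [528, 672, 1360]
r4 m[ice→φ2] = [432, 798, 1600]
r4 m[ice→φ3] = [1188, 6384, 6800]
r4 m[slip→φ1] = [1, 1, 1]
r4 m[fog→φ2] = [1, 1, 1]
fixed point reached at round 4
b[cld] = ⊗ incoming = [19296, 17500, 7924]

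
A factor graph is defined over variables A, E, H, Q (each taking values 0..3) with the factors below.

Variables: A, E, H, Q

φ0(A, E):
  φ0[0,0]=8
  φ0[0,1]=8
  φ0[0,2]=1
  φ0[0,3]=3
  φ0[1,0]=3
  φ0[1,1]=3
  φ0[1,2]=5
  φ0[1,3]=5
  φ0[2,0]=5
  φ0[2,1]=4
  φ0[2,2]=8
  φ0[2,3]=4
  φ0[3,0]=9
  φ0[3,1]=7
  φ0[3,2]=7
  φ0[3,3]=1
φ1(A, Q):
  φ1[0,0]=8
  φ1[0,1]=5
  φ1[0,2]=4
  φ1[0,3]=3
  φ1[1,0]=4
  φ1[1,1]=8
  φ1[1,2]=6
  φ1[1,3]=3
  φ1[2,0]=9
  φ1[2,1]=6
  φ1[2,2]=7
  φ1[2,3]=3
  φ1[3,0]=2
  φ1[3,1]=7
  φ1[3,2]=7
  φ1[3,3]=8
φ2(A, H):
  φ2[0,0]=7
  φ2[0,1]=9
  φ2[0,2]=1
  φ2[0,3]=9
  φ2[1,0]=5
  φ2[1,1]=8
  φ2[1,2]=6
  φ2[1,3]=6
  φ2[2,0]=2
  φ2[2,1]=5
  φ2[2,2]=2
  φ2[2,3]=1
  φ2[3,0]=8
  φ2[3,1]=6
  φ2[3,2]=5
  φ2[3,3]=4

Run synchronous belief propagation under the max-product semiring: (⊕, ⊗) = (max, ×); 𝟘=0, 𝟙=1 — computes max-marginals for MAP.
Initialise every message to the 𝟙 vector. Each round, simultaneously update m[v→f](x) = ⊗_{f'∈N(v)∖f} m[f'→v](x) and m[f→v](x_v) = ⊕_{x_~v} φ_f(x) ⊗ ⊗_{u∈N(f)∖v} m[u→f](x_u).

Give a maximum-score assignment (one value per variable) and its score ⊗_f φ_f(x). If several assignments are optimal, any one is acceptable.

init: all messages = 𝟙 over 4 values
r1 m[φ0→A] = [8, 5, 8, 9]
r1 m[φ0→E] = [9, 8, 8, 5]
r1 m[φ1→A] = [8, 8, 9, 8]
r1 m[φ1→Q] = [9, 8, 7, 8]
r1 m[φ2→A] = [9, 8, 5, 8]
r1 m[φ2→H] = [8, 9, 6, 9]
r1 m[A→φ0] = [1, 1, 1, 1]
r1 m[A→φ1] = [1, 1, 1, 1]
r1 m[A→φ2] = [1, 1, 1, 1]
r1 m[E→φ0] = [1, 1, 1, 1]
r1 m[H→φ2] = [1, 1, 1, 1]
r1 m[Q→φ1] = [1, 1, 1, 1]
r2 m[φ0→A] = [8, 5, 8, 9]
r2 m[φ0→E] = [9, 8, 8, 5]
r2 m[φ1→A] = [8, 8, 9, 8]
r2 m[φ1→Q] = [9, 8, 7, 8]
r2 m[φ2→A] = [9, 8, 5, 8]
r2 m[φ2→H] = [8, 9, 6, 9]
r2 m[A→φ0] = [72, 64, 45, 64]
r2 m[A→φ1] = [72, 40, 40, 72]
r2 m[A→φ2] = [64, 40, 72, 72]
r2 m[E→φ0] = [1, 1, 1, 1]
r2 m[H→φ2] = [1, 1, 1, 1]
r2 m[Q→φ1] = [1, 1, 1, 1]
r3 m[φ0→A] = [8, 5, 8, 9]
r3 m[φ0→E] = [576, 576, 448, 320]
r3 m[φ1→A] = [8, 8, 9, 8]
r3 m[φ1→Q] = [576, 504, 504, 576]
r3 m[φ2→A] = [9, 8, 5, 8]
r3 m[φ2→H] = [576, 576, 360, 576]
r3 m[A→φ0] = [72, 64, 45, 64]
r3 m[A→φ1] = [72, 40, 40, 72]
r3 m[A→φ2] = [64, 40, 72, 72]
r3 m[E→φ0] = [1, 1, 1, 1]
r3 m[H→φ2] = [1, 1, 1, 1]
r3 m[Q→φ1] = [1, 1, 1, 1]
r4 m[φ0→A] = [8, 5, 8, 9]
r4 m[φ0→E] = [576, 576, 448, 320]
r4 m[φ1→A] = [8, 8, 9, 8]
r4 m[φ1→Q] = [576, 504, 504, 576]
r4 m[φ2→A] = [9, 8, 5, 8]
r4 m[φ2→H] = [576, 576, 360, 576]
r4 m[A→φ0] = [72, 64, 45, 64]
r4 m[A→φ1] = [72, 40, 40, 72]
r4 m[A→φ2] = [64, 40, 72, 72]
r4 m[E→φ0] = [1, 1, 1, 1]
r4 m[H→φ2] = [1, 1, 1, 1]
r4 m[Q→φ1] = [1, 1, 1, 1]
fixed point reached at round 4
traceback from A: (A=0, E=0, H=1, Q=0), score=576

assignment: (A=0, E=0, H=1, Q=0); score = 576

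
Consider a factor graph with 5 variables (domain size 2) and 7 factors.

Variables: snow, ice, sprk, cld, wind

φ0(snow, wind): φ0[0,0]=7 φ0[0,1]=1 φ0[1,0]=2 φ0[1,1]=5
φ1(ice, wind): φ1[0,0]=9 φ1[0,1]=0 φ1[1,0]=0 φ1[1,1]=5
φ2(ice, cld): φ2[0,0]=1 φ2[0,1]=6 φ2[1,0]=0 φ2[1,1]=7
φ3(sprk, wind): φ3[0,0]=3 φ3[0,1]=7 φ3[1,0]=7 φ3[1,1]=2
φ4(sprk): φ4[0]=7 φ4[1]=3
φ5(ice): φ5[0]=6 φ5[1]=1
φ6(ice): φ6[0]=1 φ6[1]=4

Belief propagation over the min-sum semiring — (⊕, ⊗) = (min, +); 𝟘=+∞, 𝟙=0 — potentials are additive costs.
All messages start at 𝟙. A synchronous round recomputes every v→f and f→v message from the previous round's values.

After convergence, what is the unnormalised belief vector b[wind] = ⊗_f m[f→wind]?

init: all messages = 𝟙 over 2 values
r1 m[φ0→snow] = [1, 2]
r1 m[φ0→wind] = [2, 1]
r1 m[φ1→ice] = [0, 0]
r1 m[φ1→wind] = [0, 0]
r1 m[φ2→ice] = [1, 0]
r1 m[φ2→cld] = [0, 6]
r1 m[φ3→sprk] = [3, 2]
r1 m[φ3→wind] = [3, 2]
r1 m[φ4→sprk] = [7, 3]
r1 m[φ5→ice] = [6, 1]
r1 m[φ6→ice] = [1, 4]
r1 m[snow→φ0] = [0, 0]
r1 m[ice→φ1] = [0, 0]
r1 m[ice→φ2] = [0, 0]
r1 m[ice→φ5] = [0, 0]
r1 m[ice→φ6] = [0, 0]
r1 m[sprk→φ3] = [0, 0]
r1 m[sprk→φ4] = [0, 0]
r1 m[cld→φ2] = [0, 0]
r1 m[wind→φ0] = [0, 0]
r1 m[wind→φ1] = [0, 0]
r1 m[wind→φ3] = [0, 0]
r2 m[φ0→snow] = [1, 2]
r2 m[φ0→wind] = [2, 1]
r2 m[φ1→ice] = [0, 0]
r2 m[φ1→wind] = [0, 0]
r2 m[φ2→ice] = [1, 0]
r2 m[φ2→cld] = [0, 6]
r2 m[φ3→sprk] = [3, 2]
r2 m[φ3→wind] = [3, 2]
r2 m[φ4→sprk] = [7, 3]
r2 m[φ5→ice] = [6, 1]
r2 m[φ6→ice] = [1, 4]
r2 m[snow→φ0] = [0, 0]
r2 m[ice→φ1] = [8, 5]
r2 m[ice→φ2] = [7, 5]
r2 m[ice→φ5] = [2, 4]
r2 m[ice→φ6] = [7, 1]
r2 m[sprk→φ3] = [7, 3]
r2 m[sprk→φ4] = [3, 2]
r2 m[cld→φ2] = [0, 0]
r2 m[wind→φ0] = [3, 2]
r2 m[wind→φ1] = [5, 3]
r2 m[wind→φ3] = [2, 1]
r3 m[φ0→snow] = [3, 5]
r3 m[φ0→wind] = [2, 1]
r3 m[φ1→ice] = [3, 5]
r3 m[φ1→wind] = [5, 8]
r3 m[φ2→ice] = [1, 0]
r3 m[φ2→cld] = [5, 12]
r3 m[φ3→sprk] = [5, 3]
r3 m[φ3→wind] = [10, 5]
r3 m[φ4→sprk] = [7, 3]
r3 m[φ5→ice] = [6, 1]
r3 m[φ6→ice] = [1, 4]
r3 m[snow→φ0] = [0, 0]
r3 m[ice→φ1] = [8, 5]
r3 m[ice→φ2] = [7, 5]
r3 m[ice→φ5] = [2, 4]
r3 m[ice→φ6] = [7, 1]
r3 m[sprk→φ3] = [7, 3]
r3 m[sprk→φ4] = [3, 2]
r3 m[cld→φ2] = [0, 0]
r3 m[wind→φ0] = [3, 2]
r3 m[wind→φ1] = [5, 3]
r3 m[wind→φ3] = [2, 1]
r4 m[φ0→snow] = [3, 5]
r4 m[φ0→wind] = [2, 1]
r4 m[φ1→ice] = [3, 5]
r4 m[φ1→wind] = [5, 8]
r4 m[φ2→ice] = [1, 0]
r4 m[φ2→cld] = [5, 12]
r4 m[φ3→sprk] = [5, 3]
r4 m[φ3→wind] = [10, 5]
r4 m[φ4→sprk] = [7, 3]
r4 m[φ5→ice] = [6, 1]
r4 m[φ6→ice] = [1, 4]
r4 m[snow→φ0] = [0, 0]
r4 m[ice→φ1] = [8, 5]
r4 m[ice→φ2] = [10, 10]
r4 m[ice→φ5] = [5, 9]
r4 m[ice→φ6] = [10, 6]
r4 m[sprk→φ3] = [7, 3]
r4 m[sprk→φ4] = [5, 3]
r4 m[cld→φ2] = [0, 0]
r4 m[wind→φ0] = [15, 13]
r4 m[wind→φ1] = [12, 6]
r4 m[wind→φ3] = [7, 9]
r5 m[φ0→snow] = [14, 17]
r5 m[φ0→wind] = [2, 1]
r5 m[φ1→ice] = [6, 11]
r5 m[φ1→wind] = [5, 8]
r5 m[φ2→ice] = [1, 0]
r5 m[φ2→cld] = [10, 16]
r5 m[φ3→sprk] = [10, 11]
r5 m[φ3→wind] = [10, 5]
r5 m[φ4→sprk] = [7, 3]
r5 m[φ5→ice] = [6, 1]
r5 m[φ6→ice] = [1, 4]
r5 m[snow→φ0] = [0, 0]
r5 m[ice→φ1] = [8, 5]
r5 m[ice→φ2] = [10, 10]
r5 m[ice→φ5] = [5, 9]
r5 m[ice→φ6] = [10, 6]
r5 m[sprk→φ3] = [7, 3]
r5 m[sprk→φ4] = [5, 3]
r5 m[cld→φ2] = [0, 0]
r5 m[wind→φ0] = [15, 13]
r5 m[wind→φ1] = [12, 6]
r5 m[wind→φ3] = [7, 9]
r6 m[φ0→snow] = [14, 17]
r6 m[φ0→wind] = [2, 1]
r6 m[φ1→ice] = [6, 11]
r6 m[φ1→wind] = [5, 8]
r6 m[φ2→ice] = [1, 0]
r6 m[φ2→cld] = [10, 16]
r6 m[φ3→sprk] = [10, 11]
r6 m[φ3→wind] = [10, 5]
r6 m[φ4→sprk] = [7, 3]
r6 m[φ5→ice] = [6, 1]
r6 m[φ6→ice] = [1, 4]
r6 m[snow→φ0] = [0, 0]
r6 m[ice→φ1] = [8, 5]
r6 m[ice→φ2] = [13, 16]
r6 m[ice→φ5] = [8, 15]
r6 m[ice→φ6] = [13, 12]
r6 m[sprk→φ3] = [7, 3]
r6 m[sprk→φ4] = [10, 11]
r6 m[cld→φ2] = [0, 0]
r6 m[wind→φ0] = [15, 13]
r6 m[wind→φ1] = [12, 6]
r6 m[wind→φ3] = [7, 9]
r7 m[φ0→snow] = [14, 17]
r7 m[φ0→wind] = [2, 1]
r7 m[φ1→ice] = [6, 11]
r7 m[φ1→wind] = [5, 8]
r7 m[φ2→ice] = [1, 0]
r7 m[φ2→cld] = [14, 19]
r7 m[φ3→sprk] = [10, 11]
r7 m[φ3→wind] = [10, 5]
r7 m[φ4→sprk] = [7, 3]
r7 m[φ5→ice] = [6, 1]
r7 m[φ6→ice] = [1, 4]
r7 m[snow→φ0] = [0, 0]
r7 m[ice→φ1] = [8, 5]
r7 m[ice→φ2] = [13, 16]
r7 m[ice→φ5] = [8, 15]
r7 m[ice→φ6] = [13, 12]
r7 m[sprk→φ3] = [7, 3]
r7 m[sprk→φ4] = [10, 11]
r7 m[cld→φ2] = [0, 0]
r7 m[wind→φ0] = [15, 13]
r7 m[wind→φ1] = [12, 6]
r7 m[wind→φ3] = [7, 9]
r8 m[φ0→snow] = [14, 17]
r8 m[φ0→wind] = [2, 1]
r8 m[φ1→ice] = [6, 11]
r8 m[φ1→wind] = [5, 8]
r8 m[φ2→ice] = [1, 0]
r8 m[φ2→cld] = [14, 19]
r8 m[φ3→sprk] = [10, 11]
r8 m[φ3→wind] = [10, 5]
r8 m[φ4→sprk] = [7, 3]
r8 m[φ5→ice] = [6, 1]
r8 m[φ6→ice] = [1, 4]
r8 m[snow→φ0] = [0, 0]
r8 m[ice→φ1] = [8, 5]
r8 m[ice→φ2] = [13, 16]
r8 m[ice→φ5] = [8, 15]
r8 m[ice→φ6] = [13, 12]
r8 m[sprk→φ3] = [7, 3]
r8 m[sprk→φ4] = [10, 11]
r8 m[cld→φ2] = [0, 0]
r8 m[wind→φ0] = [15, 13]
r8 m[wind→φ1] = [12, 6]
r8 m[wind→φ3] = [7, 9]
fixed point reached at round 8
b[wind] = ⊗ incoming = [17, 14]

b[wind] = [17, 14]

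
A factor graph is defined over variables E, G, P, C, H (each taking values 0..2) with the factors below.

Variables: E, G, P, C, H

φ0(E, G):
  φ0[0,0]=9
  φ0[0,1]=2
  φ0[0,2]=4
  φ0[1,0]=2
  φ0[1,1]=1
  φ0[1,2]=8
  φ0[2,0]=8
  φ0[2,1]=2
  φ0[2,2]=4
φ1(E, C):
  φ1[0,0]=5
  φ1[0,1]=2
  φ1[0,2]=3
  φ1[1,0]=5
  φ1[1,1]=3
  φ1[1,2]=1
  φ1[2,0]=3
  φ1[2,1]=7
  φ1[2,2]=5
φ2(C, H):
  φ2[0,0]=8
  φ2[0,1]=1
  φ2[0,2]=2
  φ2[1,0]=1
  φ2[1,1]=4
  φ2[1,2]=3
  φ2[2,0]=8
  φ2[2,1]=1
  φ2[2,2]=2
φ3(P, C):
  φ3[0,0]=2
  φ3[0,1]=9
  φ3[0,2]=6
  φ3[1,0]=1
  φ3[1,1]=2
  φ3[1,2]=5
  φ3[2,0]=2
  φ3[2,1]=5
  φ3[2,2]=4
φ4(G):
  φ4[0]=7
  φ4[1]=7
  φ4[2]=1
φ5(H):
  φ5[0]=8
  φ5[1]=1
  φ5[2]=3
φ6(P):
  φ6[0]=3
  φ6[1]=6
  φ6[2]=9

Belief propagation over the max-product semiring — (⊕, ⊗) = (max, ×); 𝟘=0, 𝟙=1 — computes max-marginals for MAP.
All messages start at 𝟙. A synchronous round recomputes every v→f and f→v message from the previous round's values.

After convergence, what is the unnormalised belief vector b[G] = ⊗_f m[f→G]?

b[G] = [645120, 161280, 46080]

init: all messages = 𝟙 over 3 values
r1 m[φ0→E] = [9, 8, 8]
r1 m[φ0→G] = [9, 2, 8]
r1 m[φ1→E] = [5, 5, 7]
r1 m[φ1→C] = [5, 7, 5]
r1 m[φ2→C] = [8, 4, 8]
r1 m[φ2→H] = [8, 4, 3]
r1 m[φ3→P] = [9, 5, 5]
r1 m[φ3→C] = [2, 9, 6]
r1 m[φ4→G] = [7, 7, 1]
r1 m[φ5→H] = [8, 1, 3]
r1 m[φ6→P] = [3, 6, 9]
r1 m[E→φ0] = [1, 1, 1]
r1 m[E→φ1] = [1, 1, 1]
r1 m[G→φ0] = [1, 1, 1]
r1 m[G→φ4] = [1, 1, 1]
r1 m[P→φ3] = [1, 1, 1]
r1 m[P→φ6] = [1, 1, 1]
r1 m[C→φ1] = [1, 1, 1]
r1 m[C→φ2] = [1, 1, 1]
r1 m[C→φ3] = [1, 1, 1]
r1 m[H→φ2] = [1, 1, 1]
r1 m[H→φ5] = [1, 1, 1]
r2 m[φ0→E] = [9, 8, 8]
r2 m[φ0→G] = [9, 2, 8]
r2 m[φ1→E] = [5, 5, 7]
r2 m[φ1→C] = [5, 7, 5]
r2 m[φ2→C] = [8, 4, 8]
r2 m[φ2→H] = [8, 4, 3]
r2 m[φ3→P] = [9, 5, 5]
r2 m[φ3→C] = [2, 9, 6]
r2 m[φ4→G] = [7, 7, 1]
r2 m[φ5→H] = [8, 1, 3]
r2 m[φ6→P] = [3, 6, 9]
r2 m[E→φ0] = [5, 5, 7]
r2 m[E→φ1] = [9, 8, 8]
r2 m[G→φ0] = [7, 7, 1]
r2 m[G→φ4] = [9, 2, 8]
r2 m[P→φ3] = [3, 6, 9]
r2 m[P→φ6] = [9, 5, 5]
r2 m[C→φ1] = [16, 36, 48]
r2 m[C→φ2] = [10, 63, 30]
r2 m[C→φ3] = [40, 28, 40]
r2 m[H→φ2] = [8, 1, 3]
r2 m[H→φ5] = [8, 4, 3]
r3 m[φ0→E] = [63, 14, 56]
r3 m[φ0→G] = [56, 14, 40]
r3 m[φ1→E] = [144, 108, 252]
r3 m[φ1→C] = [45, 56, 40]
r3 m[φ2→C] = [64, 9, 64]
r3 m[φ2→H] = [240, 252, 189]
r3 m[φ3→P] = [252, 200, 160]
r3 m[φ3→C] = [18, 45, 36]
r3 m[φ4→G] = [7, 7, 1]
r3 m[φ5→H] = [8, 1, 3]
r3 m[φ6→P] = [3, 6, 9]
r3 m[E→φ0] = [5, 5, 7]
r3 m[E→φ1] = [9, 8, 8]
r3 m[G→φ0] = [7, 7, 1]
r3 m[G→φ4] = [9, 2, 8]
r3 m[P→φ3] = [3, 6, 9]
r3 m[P→φ6] = [9, 5, 5]
r3 m[C→φ1] = [16, 36, 48]
r3 m[C→φ2] = [10, 63, 30]
r3 m[C→φ3] = [40, 28, 40]
r3 m[H→φ2] = [8, 1, 3]
r3 m[H→φ5] = [8, 4, 3]
r4 m[φ0→E] = [63, 14, 56]
r4 m[φ0→G] = [56, 14, 40]
r4 m[φ1→E] = [144, 108, 252]
r4 m[φ1→C] = [45, 56, 40]
r4 m[φ2→C] = [64, 9, 64]
r4 m[φ2→H] = [240, 252, 189]
r4 m[φ3→P] = [252, 200, 160]
r4 m[φ3→C] = [18, 45, 36]
r4 m[φ4→G] = [7, 7, 1]
r4 m[φ5→H] = [8, 1, 3]
r4 m[φ6→P] = [3, 6, 9]
r4 m[E→φ0] = [144, 108, 252]
r4 m[E→φ1] = [63, 14, 56]
r4 m[G→φ0] = [7, 7, 1]
r4 m[G→φ4] = [56, 14, 40]
r4 m[P→φ3] = [3, 6, 9]
r4 m[P→φ6] = [252, 200, 160]
r4 m[C→φ1] = [1152, 405, 2304]
r4 m[C→φ2] = [810, 2520, 1440]
r4 m[C→φ3] = [2880, 504, 2560]
r4 m[H→φ2] = [8, 1, 3]
r4 m[H→φ5] = [240, 252, 189]
r5 m[φ0→E] = [63, 14, 56]
r5 m[φ0→G] = [2016, 504, 1008]
r5 m[φ1→E] = [6912, 5760, 11520]
r5 m[φ1→C] = [315, 392, 280]
r5 m[φ2→C] = [64, 9, 64]
r5 m[φ2→H] = [11520, 10080, 7560]
r5 m[φ3→P] = [15360, 12800, 10240]
r5 m[φ3→C] = [18, 45, 36]
r5 m[φ4→G] = [7, 7, 1]
r5 m[φ5→H] = [8, 1, 3]
r5 m[φ6→P] = [3, 6, 9]
r5 m[E→φ0] = [144, 108, 252]
r5 m[E→φ1] = [63, 14, 56]
r5 m[G→φ0] = [7, 7, 1]
r5 m[G→φ4] = [56, 14, 40]
r5 m[P→φ3] = [3, 6, 9]
r5 m[P→φ6] = [252, 200, 160]
r5 m[C→φ1] = [1152, 405, 2304]
r5 m[C→φ2] = [810, 2520, 1440]
r5 m[C→φ3] = [2880, 504, 2560]
r5 m[H→φ2] = [8, 1, 3]
r5 m[H→φ5] = [240, 252, 189]
r6 m[φ0→E] = [63, 14, 56]
r6 m[φ0→G] = [2016, 504, 1008]
r6 m[φ1→E] = [6912, 5760, 11520]
r6 m[φ1→C] = [315, 392, 280]
r6 m[φ2→C] = [64, 9, 64]
r6 m[φ2→H] = [11520, 10080, 7560]
r6 m[φ3→P] = [15360, 12800, 10240]
r6 m[φ3→C] = [18, 45, 36]
r6 m[φ4→G] = [7, 7, 1]
r6 m[φ5→H] = [8, 1, 3]
r6 m[φ6→P] = [3, 6, 9]
r6 m[E→φ0] = [6912, 5760, 11520]
r6 m[E→φ1] = [63, 14, 56]
r6 m[G→φ0] = [7, 7, 1]
r6 m[G→φ4] = [2016, 504, 1008]
r6 m[P→φ3] = [3, 6, 9]
r6 m[P→φ6] = [15360, 12800, 10240]
r6 m[C→φ1] = [1152, 405, 2304]
r6 m[C→φ2] = [5670, 17640, 10080]
r6 m[C→φ3] = [20160, 3528, 17920]
r6 m[H→φ2] = [8, 1, 3]
r6 m[H→φ5] = [11520, 10080, 7560]
r7 m[φ0→E] = [63, 14, 56]
r7 m[φ0→G] = [92160, 23040, 46080]
r7 m[φ1→E] = [6912, 5760, 11520]
r7 m[φ1→C] = [315, 392, 280]
r7 m[φ2→C] = [64, 9, 64]
r7 m[φ2→H] = [80640, 70560, 52920]
r7 m[φ3→P] = [107520, 89600, 71680]
r7 m[φ3→C] = [18, 45, 36]
r7 m[φ4→G] = [7, 7, 1]
r7 m[φ5→H] = [8, 1, 3]
r7 m[φ6→P] = [3, 6, 9]
r7 m[E→φ0] = [6912, 5760, 11520]
r7 m[E→φ1] = [63, 14, 56]
r7 m[G→φ0] = [7, 7, 1]
r7 m[G→φ4] = [2016, 504, 1008]
r7 m[P→φ3] = [3, 6, 9]
r7 m[P→φ6] = [15360, 12800, 10240]
r7 m[C→φ1] = [1152, 405, 2304]
r7 m[C→φ2] = [5670, 17640, 10080]
r7 m[C→φ3] = [20160, 3528, 17920]
r7 m[H→φ2] = [8, 1, 3]
r7 m[H→φ5] = [11520, 10080, 7560]
r8 m[φ0→E] = [63, 14, 56]
r8 m[φ0→G] = [92160, 23040, 46080]
r8 m[φ1→E] = [6912, 5760, 11520]
r8 m[φ1→C] = [315, 392, 280]
r8 m[φ2→C] = [64, 9, 64]
r8 m[φ2→H] = [80640, 70560, 52920]
r8 m[φ3→P] = [107520, 89600, 71680]
r8 m[φ3→C] = [18, 45, 36]
r8 m[φ4→G] = [7, 7, 1]
r8 m[φ5→H] = [8, 1, 3]
r8 m[φ6→P] = [3, 6, 9]
r8 m[E→φ0] = [6912, 5760, 11520]
r8 m[E→φ1] = [63, 14, 56]
r8 m[G→φ0] = [7, 7, 1]
r8 m[G→φ4] = [92160, 23040, 46080]
r8 m[P→φ3] = [3, 6, 9]
r8 m[P→φ6] = [107520, 89600, 71680]
r8 m[C→φ1] = [1152, 405, 2304]
r8 m[C→φ2] = [5670, 17640, 10080]
r8 m[C→φ3] = [20160, 3528, 17920]
r8 m[H→φ2] = [8, 1, 3]
r8 m[H→φ5] = [80640, 70560, 52920]
r9 m[φ0→E] = [63, 14, 56]
r9 m[φ0→G] = [92160, 23040, 46080]
r9 m[φ1→E] = [6912, 5760, 11520]
r9 m[φ1→C] = [315, 392, 280]
r9 m[φ2→C] = [64, 9, 64]
r9 m[φ2→H] = [80640, 70560, 52920]
r9 m[φ3→P] = [107520, 89600, 71680]
r9 m[φ3→C] = [18, 45, 36]
r9 m[φ4→G] = [7, 7, 1]
r9 m[φ5→H] = [8, 1, 3]
r9 m[φ6→P] = [3, 6, 9]
r9 m[E→φ0] = [6912, 5760, 11520]
r9 m[E→φ1] = [63, 14, 56]
r9 m[G→φ0] = [7, 7, 1]
r9 m[G→φ4] = [92160, 23040, 46080]
r9 m[P→φ3] = [3, 6, 9]
r9 m[P→φ6] = [107520, 89600, 71680]
r9 m[C→φ1] = [1152, 405, 2304]
r9 m[C→φ2] = [5670, 17640, 10080]
r9 m[C→φ3] = [20160, 3528, 17920]
r9 m[H→φ2] = [8, 1, 3]
r9 m[H→φ5] = [80640, 70560, 52920]
fixed point reached at round 9
b[G] = ⊗ incoming = [645120, 161280, 46080]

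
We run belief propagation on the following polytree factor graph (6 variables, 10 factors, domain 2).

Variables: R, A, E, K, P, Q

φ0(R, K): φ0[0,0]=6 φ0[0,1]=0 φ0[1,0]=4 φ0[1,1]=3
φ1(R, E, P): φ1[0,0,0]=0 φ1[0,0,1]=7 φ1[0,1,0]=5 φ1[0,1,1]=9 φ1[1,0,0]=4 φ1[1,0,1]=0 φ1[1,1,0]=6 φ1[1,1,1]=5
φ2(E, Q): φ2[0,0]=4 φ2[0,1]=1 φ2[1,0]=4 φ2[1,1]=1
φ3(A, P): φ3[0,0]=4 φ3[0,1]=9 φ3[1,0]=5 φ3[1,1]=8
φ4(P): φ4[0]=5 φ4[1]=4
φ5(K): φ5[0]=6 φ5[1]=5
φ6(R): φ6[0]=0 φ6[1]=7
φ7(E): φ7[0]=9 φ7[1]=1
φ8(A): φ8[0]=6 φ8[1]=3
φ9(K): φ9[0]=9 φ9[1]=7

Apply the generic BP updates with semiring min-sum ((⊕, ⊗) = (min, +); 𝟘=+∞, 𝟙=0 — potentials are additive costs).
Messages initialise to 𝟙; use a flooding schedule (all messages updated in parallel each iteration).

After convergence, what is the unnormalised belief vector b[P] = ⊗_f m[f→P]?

init: all messages = 𝟙 over 2 values
r1 m[φ0→R] = [0, 3]
r1 m[φ0→K] = [4, 0]
r1 m[φ1→R] = [0, 0]
r1 m[φ1→E] = [0, 5]
r1 m[φ1→P] = [0, 0]
r1 m[φ2→E] = [1, 1]
r1 m[φ2→Q] = [4, 1]
r1 m[φ3→A] = [4, 5]
r1 m[φ3→P] = [4, 8]
r1 m[φ4→P] = [5, 4]
r1 m[φ5→K] = [6, 5]
r1 m[φ6→R] = [0, 7]
r1 m[φ7→E] = [9, 1]
r1 m[φ8→A] = [6, 3]
r1 m[φ9→K] = [9, 7]
r1 m[R→φ0] = [0, 0]
r1 m[R→φ1] = [0, 0]
r1 m[R→φ6] = [0, 0]
r1 m[A→φ3] = [0, 0]
r1 m[A→φ8] = [0, 0]
r1 m[E→φ1] = [0, 0]
r1 m[E→φ2] = [0, 0]
r1 m[E→φ7] = [0, 0]
r1 m[K→φ0] = [0, 0]
r1 m[K→φ5] = [0, 0]
r1 m[K→φ9] = [0, 0]
r1 m[P→φ1] = [0, 0]
r1 m[P→φ3] = [0, 0]
r1 m[P→φ4] = [0, 0]
r1 m[Q→φ2] = [0, 0]
r2 m[φ0→R] = [0, 3]
r2 m[φ0→K] = [4, 0]
r2 m[φ1→R] = [0, 0]
r2 m[φ1→E] = [0, 5]
r2 m[φ1→P] = [0, 0]
r2 m[φ2→E] = [1, 1]
r2 m[φ2→Q] = [4, 1]
r2 m[φ3→A] = [4, 5]
r2 m[φ3→P] = [4, 8]
r2 m[φ4→P] = [5, 4]
r2 m[φ5→K] = [6, 5]
r2 m[φ6→R] = [0, 7]
r2 m[φ7→E] = [9, 1]
r2 m[φ8→A] = [6, 3]
r2 m[φ9→K] = [9, 7]
r2 m[R→φ0] = [0, 7]
r2 m[R→φ1] = [0, 10]
r2 m[R→φ6] = [0, 3]
r2 m[A→φ3] = [6, 3]
r2 m[A→φ8] = [4, 5]
r2 m[E→φ1] = [10, 2]
r2 m[E→φ2] = [9, 6]
r2 m[E→φ7] = [1, 6]
r2 m[K→φ0] = [15, 12]
r2 m[K→φ5] = [13, 7]
r2 m[K→φ9] = [10, 5]
r2 m[P→φ1] = [9, 12]
r2 m[P→φ3] = [5, 4]
r2 m[P→φ4] = [4, 8]
r2 m[Q→φ2] = [0, 0]
r3 m[φ0→R] = [12, 15]
r3 m[φ0→K] = [6, 0]
r3 m[φ1→R] = [16, 17]
r3 m[φ1→E] = [9, 14]
r3 m[φ1→P] = [7, 11]
r3 m[φ2→E] = [1, 1]
r3 m[φ2→Q] = [10, 7]
r3 m[φ3→A] = [9, 10]
r3 m[φ3→P] = [8, 11]
r3 m[φ4→P] = [5, 4]
r3 m[φ5→K] = [6, 5]
r3 m[φ6→R] = [0, 7]
r3 m[φ7→E] = [9, 1]
r3 m[φ8→A] = [6, 3]
r3 m[φ9→K] = [9, 7]
r3 m[R→φ0] = [0, 7]
r3 m[R→φ1] = [0, 10]
r3 m[R→φ6] = [0, 3]
r3 m[A→φ3] = [6, 3]
r3 m[A→φ8] = [4, 5]
r3 m[E→φ1] = [10, 2]
r3 m[E→φ2] = [9, 6]
r3 m[E→φ7] = [1, 6]
r3 m[K→φ0] = [15, 12]
r3 m[K→φ5] = [13, 7]
r3 m[K→φ9] = [10, 5]
r3 m[P→φ1] = [9, 12]
r3 m[P→φ3] = [5, 4]
r3 m[P→φ4] = [4, 8]
r3 m[Q→φ2] = [0, 0]
r4 m[φ0→R] = [12, 15]
r4 m[φ0→K] = [6, 0]
r4 m[φ1→R] = [16, 17]
r4 m[φ1→E] = [9, 14]
r4 m[φ1→P] = [7, 11]
r4 m[φ2→E] = [1, 1]
r4 m[φ2→Q] = [10, 7]
r4 m[φ3→A] = [9, 10]
r4 m[φ3→P] = [8, 11]
r4 m[φ4→P] = [5, 4]
r4 m[φ5→K] = [6, 5]
r4 m[φ6→R] = [0, 7]
r4 m[φ7→E] = [9, 1]
r4 m[φ8→A] = [6, 3]
r4 m[φ9→K] = [9, 7]
r4 m[R→φ0] = [16, 24]
r4 m[R→φ1] = [12, 22]
r4 m[R→φ6] = [28, 32]
r4 m[A→φ3] = [6, 3]
r4 m[A→φ8] = [9, 10]
r4 m[E→φ1] = [10, 2]
r4 m[E→φ2] = [18, 15]
r4 m[E→φ7] = [10, 15]
r4 m[K→φ0] = [15, 12]
r4 m[K→φ5] = [15, 7]
r4 m[K→φ9] = [12, 5]
r4 m[P→φ1] = [13, 15]
r4 m[P→φ3] = [12, 15]
r4 m[P→φ4] = [15, 22]
r4 m[Q→φ2] = [0, 0]
r5 m[φ0→R] = [12, 15]
r5 m[φ0→K] = [22, 16]
r5 m[φ1→R] = [20, 21]
r5 m[φ1→E] = [25, 30]
r5 m[φ1→P] = [19, 23]
r5 m[φ2→E] = [1, 1]
r5 m[φ2→Q] = [19, 16]
r5 m[φ3→A] = [16, 17]
r5 m[φ3→P] = [8, 11]
r5 m[φ4→P] = [5, 4]
r5 m[φ5→K] = [6, 5]
r5 m[φ6→R] = [0, 7]
r5 m[φ7→E] = [9, 1]
r5 m[φ8→A] = [6, 3]
r5 m[φ9→K] = [9, 7]
r5 m[R→φ0] = [16, 24]
r5 m[R→φ1] = [12, 22]
r5 m[R→φ6] = [28, 32]
r5 m[A→φ3] = [6, 3]
r5 m[A→φ8] = [9, 10]
r5 m[E→φ1] = [10, 2]
r5 m[E→φ2] = [18, 15]
r5 m[E→φ7] = [10, 15]
r5 m[K→φ0] = [15, 12]
r5 m[K→φ5] = [15, 7]
r5 m[K→φ9] = [12, 5]
r5 m[P→φ1] = [13, 15]
r5 m[P→φ3] = [12, 15]
r5 m[P→φ4] = [15, 22]
r5 m[Q→φ2] = [0, 0]
r6 m[φ0→R] = [12, 15]
r6 m[φ0→K] = [22, 16]
r6 m[φ1→R] = [20, 21]
r6 m[φ1→E] = [25, 30]
r6 m[φ1→P] = [19, 23]
r6 m[φ2→E] = [1, 1]
r6 m[φ2→Q] = [19, 16]
r6 m[φ3→A] = [16, 17]
r6 m[φ3→P] = [8, 11]
r6 m[φ4→P] = [5, 4]
r6 m[φ5→K] = [6, 5]
r6 m[φ6→R] = [0, 7]
r6 m[φ7→E] = [9, 1]
r6 m[φ8→A] = [6, 3]
r6 m[φ9→K] = [9, 7]
r6 m[R→φ0] = [20, 28]
r6 m[R→φ1] = [12, 22]
r6 m[R→φ6] = [32, 36]
r6 m[A→φ3] = [6, 3]
r6 m[A→φ8] = [16, 17]
r6 m[E→φ1] = [10, 2]
r6 m[E→φ2] = [34, 31]
r6 m[E→φ7] = [26, 31]
r6 m[K→φ0] = [15, 12]
r6 m[K→φ5] = [31, 23]
r6 m[K→φ9] = [28, 21]
r6 m[P→φ1] = [13, 15]
r6 m[P→φ3] = [24, 27]
r6 m[P→φ4] = [27, 34]
r6 m[Q→φ2] = [0, 0]
r7 m[φ0→R] = [12, 15]
r7 m[φ0→K] = [26, 20]
r7 m[φ1→R] = [20, 21]
r7 m[φ1→E] = [25, 30]
r7 m[φ1→P] = [19, 23]
r7 m[φ2→E] = [1, 1]
r7 m[φ2→Q] = [35, 32]
r7 m[φ3→A] = [28, 29]
r7 m[φ3→P] = [8, 11]
r7 m[φ4→P] = [5, 4]
r7 m[φ5→K] = [6, 5]
r7 m[φ6→R] = [0, 7]
r7 m[φ7→E] = [9, 1]
r7 m[φ8→A] = [6, 3]
r7 m[φ9→K] = [9, 7]
r7 m[R→φ0] = [20, 28]
r7 m[R→φ1] = [12, 22]
r7 m[R→φ6] = [32, 36]
r7 m[A→φ3] = [6, 3]
r7 m[A→φ8] = [16, 17]
r7 m[E→φ1] = [10, 2]
r7 m[E→φ2] = [34, 31]
r7 m[E→φ7] = [26, 31]
r7 m[K→φ0] = [15, 12]
r7 m[K→φ5] = [31, 23]
r7 m[K→φ9] = [28, 21]
r7 m[P→φ1] = [13, 15]
r7 m[P→φ3] = [24, 27]
r7 m[P→φ4] = [27, 34]
r7 m[Q→φ2] = [0, 0]
r8 m[φ0→R] = [12, 15]
r8 m[φ0→K] = [26, 20]
r8 m[φ1→R] = [20, 21]
r8 m[φ1→E] = [25, 30]
r8 m[φ1→P] = [19, 23]
r8 m[φ2→E] = [1, 1]
r8 m[φ2→Q] = [35, 32]
r8 m[φ3→A] = [28, 29]
r8 m[φ3→P] = [8, 11]
r8 m[φ4→P] = [5, 4]
r8 m[φ5→K] = [6, 5]
r8 m[φ6→R] = [0, 7]
r8 m[φ7→E] = [9, 1]
r8 m[φ8→A] = [6, 3]
r8 m[φ9→K] = [9, 7]
r8 m[R→φ0] = [20, 28]
r8 m[R→φ1] = [12, 22]
r8 m[R→φ6] = [32, 36]
r8 m[A→φ3] = [6, 3]
r8 m[A→φ8] = [28, 29]
r8 m[E→φ1] = [10, 2]
r8 m[E→φ2] = [34, 31]
r8 m[E→φ7] = [26, 31]
r8 m[K→φ0] = [15, 12]
r8 m[K→φ5] = [35, 27]
r8 m[K→φ9] = [32, 25]
r8 m[P→φ1] = [13, 15]
r8 m[P→φ3] = [24, 27]
r8 m[P→φ4] = [27, 34]
r8 m[Q→φ2] = [0, 0]
r9 m[φ0→R] = [12, 15]
r9 m[φ0→K] = [26, 20]
r9 m[φ1→R] = [20, 21]
r9 m[φ1→E] = [25, 30]
r9 m[φ1→P] = [19, 23]
r9 m[φ2→E] = [1, 1]
r9 m[φ2→Q] = [35, 32]
r9 m[φ3→A] = [28, 29]
r9 m[φ3→P] = [8, 11]
r9 m[φ4→P] = [5, 4]
r9 m[φ5→K] = [6, 5]
r9 m[φ6→R] = [0, 7]
r9 m[φ7→E] = [9, 1]
r9 m[φ8→A] = [6, 3]
r9 m[φ9→K] = [9, 7]
r9 m[R→φ0] = [20, 28]
r9 m[R→φ1] = [12, 22]
r9 m[R→φ6] = [32, 36]
r9 m[A→φ3] = [6, 3]
r9 m[A→φ8] = [28, 29]
r9 m[E→φ1] = [10, 2]
r9 m[E→φ2] = [34, 31]
r9 m[E→φ7] = [26, 31]
r9 m[K→φ0] = [15, 12]
r9 m[K→φ5] = [35, 27]
r9 m[K→φ9] = [32, 25]
r9 m[P→φ1] = [13, 15]
r9 m[P→φ3] = [24, 27]
r9 m[P→φ4] = [27, 34]
r9 m[Q→φ2] = [0, 0]
fixed point reached at round 9
b[P] = ⊗ incoming = [32, 38]

b[P] = [32, 38]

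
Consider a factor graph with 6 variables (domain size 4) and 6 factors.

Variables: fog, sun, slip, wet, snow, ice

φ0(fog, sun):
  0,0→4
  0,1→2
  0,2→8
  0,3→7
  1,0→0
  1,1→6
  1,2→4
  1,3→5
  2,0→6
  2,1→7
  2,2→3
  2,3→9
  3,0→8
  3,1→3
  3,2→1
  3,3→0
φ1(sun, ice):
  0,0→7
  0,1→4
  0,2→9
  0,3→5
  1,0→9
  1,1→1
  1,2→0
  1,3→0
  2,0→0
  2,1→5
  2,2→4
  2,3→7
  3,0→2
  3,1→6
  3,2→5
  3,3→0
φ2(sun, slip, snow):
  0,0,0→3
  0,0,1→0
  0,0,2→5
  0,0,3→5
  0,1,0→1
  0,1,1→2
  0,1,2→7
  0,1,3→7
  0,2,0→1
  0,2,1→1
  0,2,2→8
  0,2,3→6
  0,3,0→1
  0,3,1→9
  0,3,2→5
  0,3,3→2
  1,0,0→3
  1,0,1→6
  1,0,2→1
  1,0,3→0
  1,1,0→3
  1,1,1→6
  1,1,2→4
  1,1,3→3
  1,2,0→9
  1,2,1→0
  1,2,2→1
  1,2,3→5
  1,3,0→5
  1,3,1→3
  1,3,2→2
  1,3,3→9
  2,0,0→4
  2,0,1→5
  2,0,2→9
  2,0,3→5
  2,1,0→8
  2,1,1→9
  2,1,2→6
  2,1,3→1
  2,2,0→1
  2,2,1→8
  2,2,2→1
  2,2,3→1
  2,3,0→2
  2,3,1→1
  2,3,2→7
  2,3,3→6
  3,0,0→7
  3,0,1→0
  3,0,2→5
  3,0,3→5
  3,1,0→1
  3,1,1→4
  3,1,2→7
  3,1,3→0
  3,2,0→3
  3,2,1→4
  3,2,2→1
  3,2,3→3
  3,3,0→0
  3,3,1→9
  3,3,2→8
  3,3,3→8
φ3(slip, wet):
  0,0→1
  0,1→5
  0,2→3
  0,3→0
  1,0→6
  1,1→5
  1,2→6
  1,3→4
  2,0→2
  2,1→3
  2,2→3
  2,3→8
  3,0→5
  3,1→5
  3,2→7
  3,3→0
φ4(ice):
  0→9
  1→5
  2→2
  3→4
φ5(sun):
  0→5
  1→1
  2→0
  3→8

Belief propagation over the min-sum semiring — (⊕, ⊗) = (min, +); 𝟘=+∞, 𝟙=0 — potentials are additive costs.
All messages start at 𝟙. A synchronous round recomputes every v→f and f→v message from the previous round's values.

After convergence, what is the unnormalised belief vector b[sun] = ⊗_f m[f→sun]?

b[sun] = [14, 5, 8, 12]

init: all messages = 𝟙 over 4 values
r1 m[φ0→fog] = [2, 0, 3, 0]
r1 m[φ0→sun] = [0, 2, 1, 0]
r1 m[φ1→sun] = [4, 0, 0, 0]
r1 m[φ1→ice] = [0, 1, 0, 0]
r1 m[φ2→sun] = [0, 0, 1, 0]
r1 m[φ2→slip] = [0, 0, 0, 0]
r1 m[φ2→snow] = [0, 0, 1, 0]
r1 m[φ3→slip] = [0, 4, 2, 0]
r1 m[φ3→wet] = [1, 3, 3, 0]
r1 m[φ4→ice] = [9, 5, 2, 4]
r1 m[φ5→sun] = [5, 1, 0, 8]
r1 m[fog→φ0] = [0, 0, 0, 0]
r1 m[sun→φ0] = [0, 0, 0, 0]
r1 m[sun→φ1] = [0, 0, 0, 0]
r1 m[sun→φ2] = [0, 0, 0, 0]
r1 m[sun→φ5] = [0, 0, 0, 0]
r1 m[slip→φ2] = [0, 0, 0, 0]
r1 m[slip→φ3] = [0, 0, 0, 0]
r1 m[wet→φ3] = [0, 0, 0, 0]
r1 m[snow→φ2] = [0, 0, 0, 0]
r1 m[ice→φ1] = [0, 0, 0, 0]
r1 m[ice→φ4] = [0, 0, 0, 0]
r2 m[φ0→fog] = [2, 0, 3, 0]
r2 m[φ0→sun] = [0, 2, 1, 0]
r2 m[φ1→sun] = [4, 0, 0, 0]
r2 m[φ1→ice] = [0, 1, 0, 0]
r2 m[φ2→sun] = [0, 0, 1, 0]
r2 m[φ2→slip] = [0, 0, 0, 0]
r2 m[φ2→snow] = [0, 0, 1, 0]
r2 m[φ3→slip] = [0, 4, 2, 0]
r2 m[φ3→wet] = [1, 3, 3, 0]
r2 m[φ4→ice] = [9, 5, 2, 4]
r2 m[φ5→sun] = [5, 1, 0, 8]
r2 m[fog→φ0] = [0, 0, 0, 0]
r2 m[sun→φ0] = [9, 1, 1, 8]
r2 m[sun→φ1] = [5, 3, 2, 8]
r2 m[sun→φ2] = [9, 3, 1, 8]
r2 m[sun→φ5] = [4, 2, 2, 0]
r2 m[slip→φ2] = [0, 4, 2, 0]
r2 m[slip→φ3] = [0, 0, 0, 0]
r2 m[wet→φ3] = [0, 0, 0, 0]
r2 m[snow→φ2] = [0, 0, 0, 0]
r2 m[ice→φ1] = [9, 5, 2, 4]
r2 m[ice→φ4] = [0, 1, 0, 0]
r3 m[φ0→fog] = [3, 5, 4, 2]
r3 m[φ0→sun] = [0, 2, 1, 0]
r3 m[φ1→sun] = [9, 2, 6, 4]
r3 m[φ1→ice] = [2, 4, 3, 3]
r3 m[φ2→sun] = [0, 0, 1, 0]
r3 m[φ2→slip] = [3, 2, 2, 2]
r3 m[φ2→snow] = [3, 2, 4, 3]
r3 m[φ3→slip] = [0, 4, 2, 0]
r3 m[φ3→wet] = [1, 3, 3, 0]
r3 m[φ4→ice] = [9, 5, 2, 4]
r3 m[φ5→sun] = [5, 1, 0, 8]
r3 m[fog→φ0] = [0, 0, 0, 0]
r3 m[sun→φ0] = [9, 1, 1, 8]
r3 m[sun→φ1] = [5, 3, 2, 8]
r3 m[sun→φ2] = [9, 3, 1, 8]
r3 m[sun→φ5] = [4, 2, 2, 0]
r3 m[slip→φ2] = [0, 4, 2, 0]
r3 m[slip→φ3] = [0, 0, 0, 0]
r3 m[wet→φ3] = [0, 0, 0, 0]
r3 m[snow→φ2] = [0, 0, 0, 0]
r3 m[ice→φ1] = [9, 5, 2, 4]
r3 m[ice→φ4] = [0, 1, 0, 0]
r4 m[φ0→fog] = [3, 5, 4, 2]
r4 m[φ0→sun] = [0, 2, 1, 0]
r4 m[φ1→sun] = [9, 2, 6, 4]
r4 m[φ1→ice] = [2, 4, 3, 3]
r4 m[φ2→sun] = [0, 0, 1, 0]
r4 m[φ2→slip] = [3, 2, 2, 2]
r4 m[φ2→snow] = [3, 2, 4, 3]
r4 m[φ3→slip] = [0, 4, 2, 0]
r4 m[φ3→wet] = [1, 3, 3, 0]
r4 m[φ4→ice] = [9, 5, 2, 4]
r4 m[φ5→sun] = [5, 1, 0, 8]
r4 m[fog→φ0] = [0, 0, 0, 0]
r4 m[sun→φ0] = [14, 3, 7, 12]
r4 m[sun→φ1] = [5, 3, 2, 8]
r4 m[sun→φ2] = [14, 5, 7, 12]
r4 m[sun→φ5] = [9, 4, 8, 4]
r4 m[slip→φ2] = [0, 4, 2, 0]
r4 m[slip→φ3] = [3, 2, 2, 2]
r4 m[wet→φ3] = [0, 0, 0, 0]
r4 m[snow→φ2] = [0, 0, 0, 0]
r4 m[ice→φ1] = [9, 5, 2, 4]
r4 m[ice→φ4] = [2, 4, 3, 3]
r5 m[φ0→fog] = [5, 9, 10, 6]
r5 m[φ0→sun] = [0, 2, 1, 0]
r5 m[φ1→sun] = [9, 2, 6, 4]
r5 m[φ1→ice] = [2, 4, 3, 3]
r5 m[φ2→sun] = [0, 0, 1, 0]
r5 m[φ2→slip] = [5, 8, 5, 7]
r5 m[φ2→snow] = [8, 7, 6, 5]
r5 m[φ3→slip] = [0, 4, 2, 0]
r5 m[φ3→wet] = [4, 5, 5, 2]
r5 m[φ4→ice] = [9, 5, 2, 4]
r5 m[φ5→sun] = [5, 1, 0, 8]
r5 m[fog→φ0] = [0, 0, 0, 0]
r5 m[sun→φ0] = [14, 3, 7, 12]
r5 m[sun→φ1] = [5, 3, 2, 8]
r5 m[sun→φ2] = [14, 5, 7, 12]
r5 m[sun→φ5] = [9, 4, 8, 4]
r5 m[slip→φ2] = [0, 4, 2, 0]
r5 m[slip→φ3] = [3, 2, 2, 2]
r5 m[wet→φ3] = [0, 0, 0, 0]
r5 m[snow→φ2] = [0, 0, 0, 0]
r5 m[ice→φ1] = [9, 5, 2, 4]
r5 m[ice→φ4] = [2, 4, 3, 3]
r6 m[φ0→fog] = [5, 9, 10, 6]
r6 m[φ0→sun] = [0, 2, 1, 0]
r6 m[φ1→sun] = [9, 2, 6, 4]
r6 m[φ1→ice] = [2, 4, 3, 3]
r6 m[φ2→sun] = [0, 0, 1, 0]
r6 m[φ2→slip] = [5, 8, 5, 7]
r6 m[φ2→snow] = [8, 7, 6, 5]
r6 m[φ3→slip] = [0, 4, 2, 0]
r6 m[φ3→wet] = [4, 5, 5, 2]
r6 m[φ4→ice] = [9, 5, 2, 4]
r6 m[φ5→sun] = [5, 1, 0, 8]
r6 m[fog→φ0] = [0, 0, 0, 0]
r6 m[sun→φ0] = [14, 3, 7, 12]
r6 m[sun→φ1] = [5, 3, 2, 8]
r6 m[sun→φ2] = [14, 5, 7, 12]
r6 m[sun→φ5] = [9, 4, 8, 4]
r6 m[slip→φ2] = [0, 4, 2, 0]
r6 m[slip→φ3] = [5, 8, 5, 7]
r6 m[wet→φ3] = [0, 0, 0, 0]
r6 m[snow→φ2] = [0, 0, 0, 0]
r6 m[ice→φ1] = [9, 5, 2, 4]
r6 m[ice→φ4] = [2, 4, 3, 3]
r7 m[φ0→fog] = [5, 9, 10, 6]
r7 m[φ0→sun] = [0, 2, 1, 0]
r7 m[φ1→sun] = [9, 2, 6, 4]
r7 m[φ1→ice] = [2, 4, 3, 3]
r7 m[φ2→sun] = [0, 0, 1, 0]
r7 m[φ2→slip] = [5, 8, 5, 7]
r7 m[φ2→snow] = [8, 7, 6, 5]
r7 m[φ3→slip] = [0, 4, 2, 0]
r7 m[φ3→wet] = [6, 8, 8, 5]
r7 m[φ4→ice] = [9, 5, 2, 4]
r7 m[φ5→sun] = [5, 1, 0, 8]
r7 m[fog→φ0] = [0, 0, 0, 0]
r7 m[sun→φ0] = [14, 3, 7, 12]
r7 m[sun→φ1] = [5, 3, 2, 8]
r7 m[sun→φ2] = [14, 5, 7, 12]
r7 m[sun→φ5] = [9, 4, 8, 4]
r7 m[slip→φ2] = [0, 4, 2, 0]
r7 m[slip→φ3] = [5, 8, 5, 7]
r7 m[wet→φ3] = [0, 0, 0, 0]
r7 m[snow→φ2] = [0, 0, 0, 0]
r7 m[ice→φ1] = [9, 5, 2, 4]
r7 m[ice→φ4] = [2, 4, 3, 3]
r8 m[φ0→fog] = [5, 9, 10, 6]
r8 m[φ0→sun] = [0, 2, 1, 0]
r8 m[φ1→sun] = [9, 2, 6, 4]
r8 m[φ1→ice] = [2, 4, 3, 3]
r8 m[φ2→sun] = [0, 0, 1, 0]
r8 m[φ2→slip] = [5, 8, 5, 7]
r8 m[φ2→snow] = [8, 7, 6, 5]
r8 m[φ3→slip] = [0, 4, 2, 0]
r8 m[φ3→wet] = [6, 8, 8, 5]
r8 m[φ4→ice] = [9, 5, 2, 4]
r8 m[φ5→sun] = [5, 1, 0, 8]
r8 m[fog→φ0] = [0, 0, 0, 0]
r8 m[sun→φ0] = [14, 3, 7, 12]
r8 m[sun→φ1] = [5, 3, 2, 8]
r8 m[sun→φ2] = [14, 5, 7, 12]
r8 m[sun→φ5] = [9, 4, 8, 4]
r8 m[slip→φ2] = [0, 4, 2, 0]
r8 m[slip→φ3] = [5, 8, 5, 7]
r8 m[wet→φ3] = [0, 0, 0, 0]
r8 m[snow→φ2] = [0, 0, 0, 0]
r8 m[ice→φ1] = [9, 5, 2, 4]
r8 m[ice→φ4] = [2, 4, 3, 3]
fixed point reached at round 8
b[sun] = ⊗ incoming = [14, 5, 8, 12]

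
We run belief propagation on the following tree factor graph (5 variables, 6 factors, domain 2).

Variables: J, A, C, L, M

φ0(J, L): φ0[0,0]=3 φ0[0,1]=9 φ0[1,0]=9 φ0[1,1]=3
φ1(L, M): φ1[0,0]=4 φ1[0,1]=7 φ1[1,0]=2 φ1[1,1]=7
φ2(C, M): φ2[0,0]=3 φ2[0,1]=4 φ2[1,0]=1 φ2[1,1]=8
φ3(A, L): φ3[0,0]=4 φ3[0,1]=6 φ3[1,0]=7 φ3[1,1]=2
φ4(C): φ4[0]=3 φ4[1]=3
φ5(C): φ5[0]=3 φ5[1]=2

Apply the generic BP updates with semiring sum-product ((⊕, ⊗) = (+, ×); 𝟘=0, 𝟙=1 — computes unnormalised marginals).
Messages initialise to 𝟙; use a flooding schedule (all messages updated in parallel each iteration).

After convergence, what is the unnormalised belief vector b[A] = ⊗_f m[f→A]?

init: all messages = 𝟙 over 2 values
r1 m[φ0→J] = [12, 12]
r1 m[φ0→L] = [12, 12]
r1 m[φ1→L] = [11, 9]
r1 m[φ1→M] = [6, 14]
r1 m[φ2→C] = [7, 9]
r1 m[φ2→M] = [4, 12]
r1 m[φ3→A] = [10, 9]
r1 m[φ3→L] = [11, 8]
r1 m[φ4→C] = [3, 3]
r1 m[φ5→C] = [3, 2]
r1 m[J→φ0] = [1, 1]
r1 m[A→φ3] = [1, 1]
r1 m[C→φ2] = [1, 1]
r1 m[C→φ4] = [1, 1]
r1 m[C→φ5] = [1, 1]
r1 m[L→φ0] = [1, 1]
r1 m[L→φ1] = [1, 1]
r1 m[L→φ3] = [1, 1]
r1 m[M→φ1] = [1, 1]
r1 m[M→φ2] = [1, 1]
r2 m[φ0→J] = [12, 12]
r2 m[φ0→L] = [12, 12]
r2 m[φ1→L] = [11, 9]
r2 m[φ1→M] = [6, 14]
r2 m[φ2→C] = [7, 9]
r2 m[φ2→M] = [4, 12]
r2 m[φ3→A] = [10, 9]
r2 m[φ3→L] = [11, 8]
r2 m[φ4→C] = [3, 3]
r2 m[φ5→C] = [3, 2]
r2 m[J→φ0] = [1, 1]
r2 m[A→φ3] = [1, 1]
r2 m[C→φ2] = [9, 6]
r2 m[C→φ4] = [21, 18]
r2 m[C→φ5] = [21, 27]
r2 m[L→φ0] = [121, 72]
r2 m[L→φ1] = [132, 96]
r2 m[L→φ3] = [132, 108]
r2 m[M→φ1] = [4, 12]
r2 m[M→φ2] = [6, 14]
r3 m[φ0→J] = [1011, 1305]
r3 m[φ0→L] = [12, 12]
r3 m[φ1→L] = [100, 92]
r3 m[φ1→M] = [720, 1596]
r3 m[φ2→C] = [74, 118]
r3 m[φ2→M] = [33, 84]
r3 m[φ3→A] = [1176, 1140]
r3 m[φ3→L] = [11, 8]
r3 m[φ4→C] = [3, 3]
r3 m[φ5→C] = [3, 2]
r3 m[J→φ0] = [1, 1]
r3 m[A→φ3] = [1, 1]
r3 m[C→φ2] = [9, 6]
r3 m[C→φ4] = [21, 18]
r3 m[C→φ5] = [21, 27]
r3 m[L→φ0] = [121, 72]
r3 m[L→φ1] = [132, 96]
r3 m[L→φ3] = [132, 108]
r3 m[M→φ1] = [4, 12]
r3 m[M→φ2] = [6, 14]
r4 m[φ0→J] = [1011, 1305]
r4 m[φ0→L] = [12, 12]
r4 m[φ1→L] = [100, 92]
r4 m[φ1→M] = [720, 1596]
r4 m[φ2→C] = [74, 118]
r4 m[φ2→M] = [33, 84]
r4 m[φ3→A] = [1176, 1140]
r4 m[φ3→L] = [11, 8]
r4 m[φ4→C] = [3, 3]
r4 m[φ5→C] = [3, 2]
r4 m[J→φ0] = [1, 1]
r4 m[A→φ3] = [1, 1]
r4 m[C→φ2] = [9, 6]
r4 m[C→φ4] = [222, 236]
r4 m[C→φ5] = [222, 354]
r4 m[L→φ0] = [1100, 736]
r4 m[L→φ1] = [132, 96]
r4 m[L→φ3] = [1200, 1104]
r4 m[M→φ1] = [33, 84]
r4 m[M→φ2] = [720, 1596]
r5 m[φ0→J] = [9924, 12108]
r5 m[φ0→L] = [12, 12]
r5 m[φ1→L] = [720, 654]
r5 m[φ1→M] = [720, 1596]
r5 m[φ2→C] = [8544, 13488]
r5 m[φ2→M] = [33, 84]
r5 m[φ3→A] = [11424, 10608]
r5 m[φ3→L] = [11, 8]
r5 m[φ4→C] = [3, 3]
r5 m[φ5→C] = [3, 2]
r5 m[J→φ0] = [1, 1]
r5 m[A→φ3] = [1, 1]
r5 m[C→φ2] = [9, 6]
r5 m[C→φ4] = [222, 236]
r5 m[C→φ5] = [222, 354]
r5 m[L→φ0] = [1100, 736]
r5 m[L→φ1] = [132, 96]
r5 m[L→φ3] = [1200, 1104]
r5 m[M→φ1] = [33, 84]
r5 m[M→φ2] = [720, 1596]
r6 m[φ0→J] = [9924, 12108]
r6 m[φ0→L] = [12, 12]
r6 m[φ1→L] = [720, 654]
r6 m[φ1→M] = [720, 1596]
r6 m[φ2→C] = [8544, 13488]
r6 m[φ2→M] = [33, 84]
r6 m[φ3→A] = [11424, 10608]
r6 m[φ3→L] = [11, 8]
r6 m[φ4→C] = [3, 3]
r6 m[φ5→C] = [3, 2]
r6 m[J→φ0] = [1, 1]
r6 m[A→φ3] = [1, 1]
r6 m[C→φ2] = [9, 6]
r6 m[C→φ4] = [25632, 26976]
r6 m[C→φ5] = [25632, 40464]
r6 m[L→φ0] = [7920, 5232]
r6 m[L→φ1] = [132, 96]
r6 m[L→φ3] = [8640, 7848]
r6 m[M→φ1] = [33, 84]
r6 m[M→φ2] = [720, 1596]
r7 m[φ0→J] = [70848, 86976]
r7 m[φ0→L] = [12, 12]
r7 m[φ1→L] = [720, 654]
r7 m[φ1→M] = [720, 1596]
r7 m[φ2→C] = [8544, 13488]
r7 m[φ2→M] = [33, 84]
r7 m[φ3→A] = [81648, 76176]
r7 m[φ3→L] = [11, 8]
r7 m[φ4→C] = [3, 3]
r7 m[φ5→C] = [3, 2]
r7 m[J→φ0] = [1, 1]
r7 m[A→φ3] = [1, 1]
r7 m[C→φ2] = [9, 6]
r7 m[C→φ4] = [25632, 26976]
r7 m[C→φ5] = [25632, 40464]
r7 m[L→φ0] = [7920, 5232]
r7 m[L→φ1] = [132, 96]
r7 m[L→φ3] = [8640, 7848]
r7 m[M→φ1] = [33, 84]
r7 m[M→φ2] = [720, 1596]
r8 m[φ0→J] = [70848, 86976]
r8 m[φ0→L] = [12, 12]
r8 m[φ1→L] = [720, 654]
r8 m[φ1→M] = [720, 1596]
r8 m[φ2→C] = [8544, 13488]
r8 m[φ2→M] = [33, 84]
r8 m[φ3→A] = [81648, 76176]
r8 m[φ3→L] = [11, 8]
r8 m[φ4→C] = [3, 3]
r8 m[φ5→C] = [3, 2]
r8 m[J→φ0] = [1, 1]
r8 m[A→φ3] = [1, 1]
r8 m[C→φ2] = [9, 6]
r8 m[C→φ4] = [25632, 26976]
r8 m[C→φ5] = [25632, 40464]
r8 m[L→φ0] = [7920, 5232]
r8 m[L→φ1] = [132, 96]
r8 m[L→φ3] = [8640, 7848]
r8 m[M→φ1] = [33, 84]
r8 m[M→φ2] = [720, 1596]
fixed point reached at round 8
b[A] = ⊗ incoming = [81648, 76176]

b[A] = [81648, 76176]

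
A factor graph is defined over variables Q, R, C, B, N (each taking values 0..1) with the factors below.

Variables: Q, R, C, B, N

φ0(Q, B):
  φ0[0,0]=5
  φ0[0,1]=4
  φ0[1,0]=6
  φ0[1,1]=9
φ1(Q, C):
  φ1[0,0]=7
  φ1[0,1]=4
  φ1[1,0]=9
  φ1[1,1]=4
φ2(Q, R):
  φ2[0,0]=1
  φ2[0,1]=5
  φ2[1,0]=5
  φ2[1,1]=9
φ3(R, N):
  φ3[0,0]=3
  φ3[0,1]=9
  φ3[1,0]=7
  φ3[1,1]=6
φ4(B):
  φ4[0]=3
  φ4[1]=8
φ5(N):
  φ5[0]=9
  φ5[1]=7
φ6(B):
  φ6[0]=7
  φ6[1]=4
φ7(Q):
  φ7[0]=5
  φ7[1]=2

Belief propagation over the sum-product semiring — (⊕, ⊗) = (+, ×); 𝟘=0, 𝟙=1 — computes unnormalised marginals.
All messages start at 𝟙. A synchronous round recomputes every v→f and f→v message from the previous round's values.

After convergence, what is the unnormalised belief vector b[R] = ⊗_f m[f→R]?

init: all messages = 𝟙 over 2 values
r1 m[φ0→Q] = [9, 15]
r1 m[φ0→B] = [11, 13]
r1 m[φ1→Q] = [11, 13]
r1 m[φ1→C] = [16, 8]
r1 m[φ2→Q] = [6, 14]
r1 m[φ2→R] = [6, 14]
r1 m[φ3→R] = [12, 13]
r1 m[φ3→N] = [10, 15]
r1 m[φ4→B] = [3, 8]
r1 m[φ5→N] = [9, 7]
r1 m[φ6→B] = [7, 4]
r1 m[φ7→Q] = [5, 2]
r1 m[Q→φ0] = [1, 1]
r1 m[Q→φ1] = [1, 1]
r1 m[Q→φ2] = [1, 1]
r1 m[Q→φ7] = [1, 1]
r1 m[R→φ2] = [1, 1]
r1 m[R→φ3] = [1, 1]
r1 m[C→φ1] = [1, 1]
r1 m[B→φ0] = [1, 1]
r1 m[B→φ4] = [1, 1]
r1 m[B→φ6] = [1, 1]
r1 m[N→φ3] = [1, 1]
r1 m[N→φ5] = [1, 1]
r2 m[φ0→Q] = [9, 15]
r2 m[φ0→B] = [11, 13]
r2 m[φ1→Q] = [11, 13]
r2 m[φ1→C] = [16, 8]
r2 m[φ2→Q] = [6, 14]
r2 m[φ2→R] = [6, 14]
r2 m[φ3→R] = [12, 13]
r2 m[φ3→N] = [10, 15]
r2 m[φ4→B] = [3, 8]
r2 m[φ5→N] = [9, 7]
r2 m[φ6→B] = [7, 4]
r2 m[φ7→Q] = [5, 2]
r2 m[Q→φ0] = [330, 364]
r2 m[Q→φ1] = [270, 420]
r2 m[Q→φ2] = [495, 390]
r2 m[Q→φ7] = [594, 2730]
r2 m[R→φ2] = [12, 13]
r2 m[R→φ3] = [6, 14]
r2 m[C→φ1] = [1, 1]
r2 m[B→φ0] = [21, 32]
r2 m[B→φ4] = [77, 52]
r2 m[B→φ6] = [33, 104]
r2 m[N→φ3] = [9, 7]
r2 m[N→φ5] = [10, 15]
r3 m[φ0→Q] = [233, 414]
r3 m[φ0→B] = [3834, 4596]
r3 m[φ1→Q] = [11, 13]
r3 m[φ1→C] = [5670, 2760]
r3 m[φ2→Q] = [77, 177]
r3 m[φ2→R] = [2445, 5985]
r3 m[φ3→R] = [90, 105]
r3 m[φ3→N] = [116, 138]
r3 m[φ4→B] = [3, 8]
r3 m[φ5→N] = [9, 7]
r3 m[φ6→B] = [7, 4]
r3 m[φ7→Q] = [5, 2]
r3 m[Q→φ0] = [330, 364]
r3 m[Q→φ1] = [270, 420]
r3 m[Q→φ2] = [495, 390]
r3 m[Q→φ7] = [594, 2730]
r3 m[R→φ2] = [12, 13]
r3 m[R→φ3] = [6, 14]
r3 m[C→φ1] = [1, 1]
r3 m[B→φ0] = [21, 32]
r3 m[B→φ4] = [77, 52]
r3 m[B→φ6] = [33, 104]
r3 m[N→φ3] = [9, 7]
r3 m[N→φ5] = [10, 15]
r4 m[φ0→Q] = [233, 414]
r4 m[φ0→B] = [3834, 4596]
r4 m[φ1→Q] = [11, 13]
r4 m[φ1→C] = [5670, 2760]
r4 m[φ2→Q] = [77, 177]
r4 m[φ2→R] = [2445, 5985]
r4 m[φ3→R] = [90, 105]
r4 m[φ3→N] = [116, 138]
r4 m[φ4→B] = [3, 8]
r4 m[φ5→N] = [9, 7]
r4 m[φ6→B] = [7, 4]
r4 m[φ7→Q] = [5, 2]
r4 m[Q→φ0] = [4235, 4602]
r4 m[Q→φ1] = [89705, 146556]
r4 m[Q→φ2] = [12815, 10764]
r4 m[Q→φ7] = [197351, 952614]
r4 m[R→φ2] = [90, 105]
r4 m[R→φ3] = [2445, 5985]
r4 m[C→φ1] = [1, 1]
r4 m[B→φ0] = [21, 32]
r4 m[B→φ4] = [26838, 18384]
r4 m[B→φ6] = [11502, 36768]
r4 m[N→φ3] = [9, 7]
r4 m[N→φ5] = [116, 138]
r5 m[φ0→Q] = [233, 414]
r5 m[φ0→B] = [48787, 58358]
r5 m[φ1→Q] = [11, 13]
r5 m[φ1→C] = [1946939, 945044]
r5 m[φ2→Q] = [615, 1395]
r5 m[φ2→R] = [66635, 160951]
r5 m[φ3→R] = [90, 105]
r5 m[φ3→N] = [49230, 57915]
r5 m[φ4→B] = [3, 8]
r5 m[φ5→N] = [9, 7]
r5 m[φ6→B] = [7, 4]
r5 m[φ7→Q] = [5, 2]
r5 m[Q→φ0] = [4235, 4602]
r5 m[Q→φ1] = [89705, 146556]
r5 m[Q→φ2] = [12815, 10764]
r5 m[Q→φ7] = [197351, 952614]
r5 m[R→φ2] = [90, 105]
r5 m[R→φ3] = [2445, 5985]
r5 m[C→φ1] = [1, 1]
r5 m[B→φ0] = [21, 32]
r5 m[B→φ4] = [26838, 18384]
r5 m[B→φ6] = [11502, 36768]
r5 m[N→φ3] = [9, 7]
r5 m[N→φ5] = [116, 138]
r6 m[φ0→Q] = [233, 414]
r6 m[φ0→B] = [48787, 58358]
r6 m[φ1→Q] = [11, 13]
r6 m[φ1→C] = [1946939, 945044]
r6 m[φ2→Q] = [615, 1395]
r6 m[φ2→R] = [66635, 160951]
r6 m[φ3→R] = [90, 105]
r6 m[φ3→N] = [49230, 57915]
r6 m[φ4→B] = [3, 8]
r6 m[φ5→N] = [9, 7]
r6 m[φ6→B] = [7, 4]
r6 m[φ7→Q] = [5, 2]
r6 m[Q→φ0] = [33825, 36270]
r6 m[Q→φ1] = [716475, 1155060]
r6 m[Q→φ2] = [12815, 10764]
r6 m[Q→φ7] = [1576245, 7507890]
r6 m[R→φ2] = [90, 105]
r6 m[R→φ3] = [66635, 160951]
r6 m[C→φ1] = [1, 1]
r6 m[B→φ0] = [21, 32]
r6 m[B→φ4] = [341509, 233432]
r6 m[B→φ6] = [146361, 466864]
r6 m[N→φ3] = [9, 7]
r6 m[N→φ5] = [49230, 57915]
r7 m[φ0→Q] = [233, 414]
r7 m[φ0→B] = [386745, 461730]
r7 m[φ1→Q] = [11, 13]
r7 m[φ1→C] = [15410865, 7486140]
r7 m[φ2→Q] = [615, 1395]
r7 m[φ2→R] = [66635, 160951]
r7 m[φ3→R] = [90, 105]
r7 m[φ3→N] = [1326562, 1565421]
r7 m[φ4→B] = [3, 8]
r7 m[φ5→N] = [9, 7]
r7 m[φ6→B] = [7, 4]
r7 m[φ7→Q] = [5, 2]
r7 m[Q→φ0] = [33825, 36270]
r7 m[Q→φ1] = [716475, 1155060]
r7 m[Q→φ2] = [12815, 10764]
r7 m[Q→φ7] = [1576245, 7507890]
r7 m[R→φ2] = [90, 105]
r7 m[R→φ3] = [66635, 160951]
r7 m[C→φ1] = [1, 1]
r7 m[B→φ0] = [21, 32]
r7 m[B→φ4] = [341509, 233432]
r7 m[B→φ6] = [146361, 466864]
r7 m[N→φ3] = [9, 7]
r7 m[N→φ5] = [49230, 57915]
r8 m[φ0→Q] = [233, 414]
r8 m[φ0→B] = [386745, 461730]
r8 m[φ1→Q] = [11, 13]
r8 m[φ1→C] = [15410865, 7486140]
r8 m[φ2→Q] = [615, 1395]
r8 m[φ2→R] = [66635, 160951]
r8 m[φ3→R] = [90, 105]
r8 m[φ3→N] = [1326562, 1565421]
r8 m[φ4→B] = [3, 8]
r8 m[φ5→N] = [9, 7]
r8 m[φ6→B] = [7, 4]
r8 m[φ7→Q] = [5, 2]
r8 m[Q→φ0] = [33825, 36270]
r8 m[Q→φ1] = [716475, 1155060]
r8 m[Q→φ2] = [12815, 10764]
r8 m[Q→φ7] = [1576245, 7507890]
r8 m[R→φ2] = [90, 105]
r8 m[R→φ3] = [66635, 160951]
r8 m[C→φ1] = [1, 1]
r8 m[B→φ0] = [21, 32]
r8 m[B→φ4] = [2707215, 1846920]
r8 m[B→φ6] = [1160235, 3693840]
r8 m[N→φ3] = [9, 7]
r8 m[N→φ5] = [1326562, 1565421]
r9 m[φ0→Q] = [233, 414]
r9 m[φ0→B] = [386745, 461730]
r9 m[φ1→Q] = [11, 13]
r9 m[φ1→C] = [15410865, 7486140]
r9 m[φ2→Q] = [615, 1395]
r9 m[φ2→R] = [66635, 160951]
r9 m[φ3→R] = [90, 105]
r9 m[φ3→N] = [1326562, 1565421]
r9 m[φ4→B] = [3, 8]
r9 m[φ5→N] = [9, 7]
r9 m[φ6→B] = [7, 4]
r9 m[φ7→Q] = [5, 2]
r9 m[Q→φ0] = [33825, 36270]
r9 m[Q→φ1] = [716475, 1155060]
r9 m[Q→φ2] = [12815, 10764]
r9 m[Q→φ7] = [1576245, 7507890]
r9 m[R→φ2] = [90, 105]
r9 m[R→φ3] = [66635, 160951]
r9 m[C→φ1] = [1, 1]
r9 m[B→φ0] = [21, 32]
r9 m[B→φ4] = [2707215, 1846920]
r9 m[B→φ6] = [1160235, 3693840]
r9 m[N→φ3] = [9, 7]
r9 m[N→φ5] = [1326562, 1565421]
fixed point reached at round 9
b[R] = ⊗ incoming = [5997150, 16899855]

b[R] = [5997150, 16899855]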